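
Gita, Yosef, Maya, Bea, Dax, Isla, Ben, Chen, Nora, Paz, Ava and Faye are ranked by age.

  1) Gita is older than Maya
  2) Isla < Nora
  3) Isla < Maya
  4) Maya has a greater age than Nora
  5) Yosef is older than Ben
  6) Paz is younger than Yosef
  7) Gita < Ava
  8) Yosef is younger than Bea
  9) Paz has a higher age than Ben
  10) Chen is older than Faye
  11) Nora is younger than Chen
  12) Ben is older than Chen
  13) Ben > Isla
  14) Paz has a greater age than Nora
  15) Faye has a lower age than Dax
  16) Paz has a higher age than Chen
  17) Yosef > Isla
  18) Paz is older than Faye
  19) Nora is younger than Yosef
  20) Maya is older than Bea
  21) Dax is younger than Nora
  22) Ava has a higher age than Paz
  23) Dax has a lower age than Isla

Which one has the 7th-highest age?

Piecing the relations together gives one ordering: Faye < Dax < Isla < Nora < Chen < Ben < Paz < Yosef < Bea < Maya < Gita < Ava.
Counting 7 from the largest end gives Ben.

Ben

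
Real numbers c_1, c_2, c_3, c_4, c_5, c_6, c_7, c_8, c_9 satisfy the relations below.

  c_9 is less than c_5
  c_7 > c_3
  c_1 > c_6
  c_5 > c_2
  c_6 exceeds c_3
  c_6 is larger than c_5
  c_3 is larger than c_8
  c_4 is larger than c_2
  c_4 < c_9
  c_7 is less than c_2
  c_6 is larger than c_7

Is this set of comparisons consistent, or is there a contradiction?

consistent

Every relation is compatible with c_8 < c_3 < c_7 < c_2 < c_4 < c_9 < c_5 < c_6 < c_1; the set is consistent.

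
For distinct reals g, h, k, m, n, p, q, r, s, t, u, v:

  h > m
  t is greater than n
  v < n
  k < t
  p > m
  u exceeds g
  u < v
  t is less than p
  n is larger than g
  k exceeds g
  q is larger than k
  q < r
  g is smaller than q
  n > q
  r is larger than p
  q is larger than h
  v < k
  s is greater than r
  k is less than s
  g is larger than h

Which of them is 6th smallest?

k

Piecing the relations together gives one ordering: m < h < g < u < v < k < q < n < t < p < r < s.
The 6th smallest is k.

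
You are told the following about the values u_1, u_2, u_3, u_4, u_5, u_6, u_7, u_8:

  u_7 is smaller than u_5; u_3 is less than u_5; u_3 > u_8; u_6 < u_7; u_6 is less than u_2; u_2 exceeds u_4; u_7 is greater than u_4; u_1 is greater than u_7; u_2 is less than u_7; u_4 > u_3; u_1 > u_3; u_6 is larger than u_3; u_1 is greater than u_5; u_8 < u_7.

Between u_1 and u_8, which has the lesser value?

u_8

u_8 < u_3 and u_3 < u_6 give u_8 < u_6.
With u_6 < u_2: u_8 < u_3 < u_6 < u_2.
Then u_2 < u_7 extends the chain to u_7.
With u_7 < u_5: u_8 < u_3 < u_6 < u_2 < u_7 < u_5.
With u_5 < u_1: u_8 < u_3 < u_6 < u_2 < u_7 < u_5 < u_1.
So u_8 < u_1; u_8 is the smaller of the two.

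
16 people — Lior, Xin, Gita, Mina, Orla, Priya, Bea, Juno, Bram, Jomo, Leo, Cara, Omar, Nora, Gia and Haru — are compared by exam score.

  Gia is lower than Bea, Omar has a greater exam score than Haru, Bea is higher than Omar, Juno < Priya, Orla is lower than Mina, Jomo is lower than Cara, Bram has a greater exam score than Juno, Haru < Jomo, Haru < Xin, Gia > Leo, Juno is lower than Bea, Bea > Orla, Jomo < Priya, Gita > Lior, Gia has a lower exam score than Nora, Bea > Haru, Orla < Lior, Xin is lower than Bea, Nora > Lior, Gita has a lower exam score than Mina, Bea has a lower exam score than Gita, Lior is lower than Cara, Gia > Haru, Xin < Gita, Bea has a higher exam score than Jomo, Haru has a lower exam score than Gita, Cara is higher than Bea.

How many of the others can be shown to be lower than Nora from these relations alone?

From Nora the given relations immediately reach Gia, Lior.
From those, Haru, Orla, Leo — 5 in total.
No other element is forced below Nora by the given relations, so the count is 5.

5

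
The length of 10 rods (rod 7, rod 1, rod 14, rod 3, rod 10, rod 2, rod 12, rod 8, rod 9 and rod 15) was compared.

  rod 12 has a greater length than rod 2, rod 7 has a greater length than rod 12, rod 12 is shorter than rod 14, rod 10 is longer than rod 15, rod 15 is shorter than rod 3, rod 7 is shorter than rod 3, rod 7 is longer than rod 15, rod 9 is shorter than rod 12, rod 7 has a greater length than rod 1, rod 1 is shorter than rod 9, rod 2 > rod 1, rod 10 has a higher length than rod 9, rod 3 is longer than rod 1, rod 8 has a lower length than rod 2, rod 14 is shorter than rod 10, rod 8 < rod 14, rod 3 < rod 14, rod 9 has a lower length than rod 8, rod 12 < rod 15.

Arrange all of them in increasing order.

The consecutive links are each given: rod 1 < rod 9; rod 9 < rod 8; rod 8 < rod 2; rod 2 < rod 12; rod 12 < rod 15; rod 15 < rod 7; rod 7 < rod 3; rod 3 < rod 14; rod 14 < rod 10.

rod 1 < rod 9 < rod 8 < rod 2 < rod 12 < rod 15 < rod 7 < rod 3 < rod 14 < rod 10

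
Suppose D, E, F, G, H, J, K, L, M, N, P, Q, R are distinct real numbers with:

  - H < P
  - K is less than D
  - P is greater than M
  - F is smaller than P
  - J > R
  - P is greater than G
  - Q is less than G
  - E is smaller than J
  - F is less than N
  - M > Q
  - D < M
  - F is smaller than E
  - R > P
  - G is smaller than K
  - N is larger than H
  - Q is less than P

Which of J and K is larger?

J

K < D and D < M give K < M.
Then M < P extends the chain to P.
With P < R: K < D < M < P < R.
With R < J: K < D < M < P < R < J.
So K < J; J is the larger of the two.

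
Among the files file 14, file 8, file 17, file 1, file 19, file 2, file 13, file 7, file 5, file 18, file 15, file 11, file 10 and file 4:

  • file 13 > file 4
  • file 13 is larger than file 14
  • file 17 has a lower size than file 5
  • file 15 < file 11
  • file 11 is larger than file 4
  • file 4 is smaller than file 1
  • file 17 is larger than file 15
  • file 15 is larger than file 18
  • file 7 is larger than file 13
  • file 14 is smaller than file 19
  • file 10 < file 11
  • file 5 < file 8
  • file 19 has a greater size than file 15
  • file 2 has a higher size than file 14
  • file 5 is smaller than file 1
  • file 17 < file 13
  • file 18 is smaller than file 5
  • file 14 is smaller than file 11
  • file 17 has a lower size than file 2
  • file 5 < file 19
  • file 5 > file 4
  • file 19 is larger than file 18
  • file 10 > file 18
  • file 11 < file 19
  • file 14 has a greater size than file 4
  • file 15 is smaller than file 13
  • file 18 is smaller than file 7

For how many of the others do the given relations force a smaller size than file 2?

The elements the relations force below file 2 are file 18, file 15, file 4, file 14, file 17 — no chain reaches any other.
That is 5.

5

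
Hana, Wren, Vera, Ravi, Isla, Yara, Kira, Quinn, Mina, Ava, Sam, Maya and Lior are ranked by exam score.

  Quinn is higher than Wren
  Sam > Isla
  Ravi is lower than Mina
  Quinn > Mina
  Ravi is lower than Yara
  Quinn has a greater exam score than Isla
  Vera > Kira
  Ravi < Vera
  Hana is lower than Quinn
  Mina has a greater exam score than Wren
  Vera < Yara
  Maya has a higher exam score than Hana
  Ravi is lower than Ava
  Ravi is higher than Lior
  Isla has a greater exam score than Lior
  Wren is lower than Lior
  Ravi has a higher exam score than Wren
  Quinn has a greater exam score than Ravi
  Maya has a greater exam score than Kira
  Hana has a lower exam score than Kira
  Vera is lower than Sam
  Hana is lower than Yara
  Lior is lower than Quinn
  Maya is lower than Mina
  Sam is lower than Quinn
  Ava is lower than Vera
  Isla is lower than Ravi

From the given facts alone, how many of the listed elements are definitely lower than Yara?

8

Directly below Yara: Hana, Ravi, Vera.
One step further: Wren, Lior, Isla, Kira, Ava (8 so far).
No other element is forced below Yara by the given relations, so the count is 8.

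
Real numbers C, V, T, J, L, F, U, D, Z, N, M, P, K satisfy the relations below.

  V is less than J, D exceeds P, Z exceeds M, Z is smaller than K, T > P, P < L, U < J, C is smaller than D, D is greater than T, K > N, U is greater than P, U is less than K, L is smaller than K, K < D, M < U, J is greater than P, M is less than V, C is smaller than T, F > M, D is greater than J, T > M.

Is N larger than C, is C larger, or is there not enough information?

undetermined

Following every chain through N: above N we get K, D.
C is not reached, and no chain runs the other way from C to N.
So the given relations leave the order of N and C undetermined.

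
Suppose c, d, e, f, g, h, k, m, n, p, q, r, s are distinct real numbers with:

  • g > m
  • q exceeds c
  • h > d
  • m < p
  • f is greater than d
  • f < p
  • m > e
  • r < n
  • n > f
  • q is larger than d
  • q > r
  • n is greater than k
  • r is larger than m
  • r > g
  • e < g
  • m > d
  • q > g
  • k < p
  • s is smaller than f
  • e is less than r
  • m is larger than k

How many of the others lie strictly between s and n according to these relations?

Chaining upward from s reaches: f, p.
Chaining downward from n reaches: k, d, e, m, g, r, f.
Strictly between s and n are those in both lists: f — 1 element.

1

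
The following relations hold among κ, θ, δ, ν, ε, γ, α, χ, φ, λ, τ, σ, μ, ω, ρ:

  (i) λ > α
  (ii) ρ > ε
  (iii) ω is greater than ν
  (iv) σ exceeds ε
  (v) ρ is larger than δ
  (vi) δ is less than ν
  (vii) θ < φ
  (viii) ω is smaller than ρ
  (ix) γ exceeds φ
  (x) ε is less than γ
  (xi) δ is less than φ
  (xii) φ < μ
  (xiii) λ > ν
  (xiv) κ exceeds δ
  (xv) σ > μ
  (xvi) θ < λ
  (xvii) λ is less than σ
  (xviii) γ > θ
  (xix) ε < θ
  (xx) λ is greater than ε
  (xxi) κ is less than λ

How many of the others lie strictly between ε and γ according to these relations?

The relations place ε below γ. An element lies strictly between them when it is forced above ε and also forced below γ.
Above ε: {θ, φ, λ, μ, ρ, σ}. Below γ: {δ, θ, φ}.
Intersection: {θ, φ} — 2.

2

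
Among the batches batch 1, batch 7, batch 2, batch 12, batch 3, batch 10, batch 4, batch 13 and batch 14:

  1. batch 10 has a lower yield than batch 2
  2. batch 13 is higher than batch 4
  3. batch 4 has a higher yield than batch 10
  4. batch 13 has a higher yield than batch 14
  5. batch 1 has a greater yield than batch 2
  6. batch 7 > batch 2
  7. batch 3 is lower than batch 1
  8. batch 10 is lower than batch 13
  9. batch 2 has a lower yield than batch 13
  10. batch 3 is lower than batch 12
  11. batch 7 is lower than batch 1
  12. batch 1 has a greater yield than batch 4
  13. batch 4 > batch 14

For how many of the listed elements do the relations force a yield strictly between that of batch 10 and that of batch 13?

The relations place batch 10 below batch 13. An element lies strictly between them when it is forced above batch 10 and also forced below batch 13.
Above batch 10: {batch 2, batch 7, batch 4, batch 1}. Below batch 13: {batch 2, batch 14, batch 4}.
Intersection: {batch 2, batch 4} — 2.

2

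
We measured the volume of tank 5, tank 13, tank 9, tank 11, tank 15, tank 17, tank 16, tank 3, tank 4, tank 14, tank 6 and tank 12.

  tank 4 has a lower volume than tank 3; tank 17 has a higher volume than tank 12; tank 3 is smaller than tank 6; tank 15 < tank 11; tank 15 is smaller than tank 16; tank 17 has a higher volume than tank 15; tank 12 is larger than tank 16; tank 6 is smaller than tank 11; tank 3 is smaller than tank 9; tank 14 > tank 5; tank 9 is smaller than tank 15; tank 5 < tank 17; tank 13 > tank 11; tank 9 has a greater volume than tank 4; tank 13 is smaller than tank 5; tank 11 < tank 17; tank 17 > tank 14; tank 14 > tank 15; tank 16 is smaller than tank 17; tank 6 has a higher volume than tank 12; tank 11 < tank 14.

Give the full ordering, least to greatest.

Nothing is placed below tank 4, so it is least; from there tank 4 < tank 3; tank 3 < tank 9; tank 9 < tank 15; tank 15 < tank 16; tank 16 < tank 12; tank 12 < tank 6; tank 6 < tank 11; tank 11 < tank 13; tank 13 < tank 5; tank 5 < tank 14; tank 14 < tank 17, each given directly.

tank 4 < tank 3 < tank 9 < tank 15 < tank 16 < tank 12 < tank 6 < tank 11 < tank 13 < tank 5 < tank 14 < tank 17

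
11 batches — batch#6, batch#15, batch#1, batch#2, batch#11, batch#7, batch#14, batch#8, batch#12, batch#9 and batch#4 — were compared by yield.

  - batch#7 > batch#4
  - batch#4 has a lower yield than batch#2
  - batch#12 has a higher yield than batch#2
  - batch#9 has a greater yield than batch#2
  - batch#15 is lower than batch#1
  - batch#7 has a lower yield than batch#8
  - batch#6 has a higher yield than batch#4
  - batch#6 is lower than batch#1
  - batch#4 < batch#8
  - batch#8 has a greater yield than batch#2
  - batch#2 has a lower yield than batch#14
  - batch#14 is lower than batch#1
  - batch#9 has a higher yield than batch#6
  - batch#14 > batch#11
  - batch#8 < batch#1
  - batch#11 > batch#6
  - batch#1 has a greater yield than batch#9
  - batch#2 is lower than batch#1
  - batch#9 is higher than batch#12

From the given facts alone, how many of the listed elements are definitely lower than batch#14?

4

Directly below batch#14: batch#2, batch#11.
One step further: batch#4, batch#6 (4 so far).
No other element is forced below batch#14 by the given relations, so the count is 4.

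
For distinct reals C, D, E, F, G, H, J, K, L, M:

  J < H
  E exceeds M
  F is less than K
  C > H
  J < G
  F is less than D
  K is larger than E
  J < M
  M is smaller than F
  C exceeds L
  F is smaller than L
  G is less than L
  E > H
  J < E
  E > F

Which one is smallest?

J

Chaining upward from J: directly above it, H, G, M, E; then F, L, C, K; then D.
That covers every other element, and nothing is given below J, so J is the smallest.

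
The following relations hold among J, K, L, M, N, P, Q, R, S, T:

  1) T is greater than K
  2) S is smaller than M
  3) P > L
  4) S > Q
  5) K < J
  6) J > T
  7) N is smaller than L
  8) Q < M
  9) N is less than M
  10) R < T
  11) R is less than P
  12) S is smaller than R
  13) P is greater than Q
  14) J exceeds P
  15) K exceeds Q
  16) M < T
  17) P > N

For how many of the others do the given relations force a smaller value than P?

5

Directly below P: Q, N, L, R.
One step further: S (5 so far).
No other element is forced below P by the given relations, so the count is 5.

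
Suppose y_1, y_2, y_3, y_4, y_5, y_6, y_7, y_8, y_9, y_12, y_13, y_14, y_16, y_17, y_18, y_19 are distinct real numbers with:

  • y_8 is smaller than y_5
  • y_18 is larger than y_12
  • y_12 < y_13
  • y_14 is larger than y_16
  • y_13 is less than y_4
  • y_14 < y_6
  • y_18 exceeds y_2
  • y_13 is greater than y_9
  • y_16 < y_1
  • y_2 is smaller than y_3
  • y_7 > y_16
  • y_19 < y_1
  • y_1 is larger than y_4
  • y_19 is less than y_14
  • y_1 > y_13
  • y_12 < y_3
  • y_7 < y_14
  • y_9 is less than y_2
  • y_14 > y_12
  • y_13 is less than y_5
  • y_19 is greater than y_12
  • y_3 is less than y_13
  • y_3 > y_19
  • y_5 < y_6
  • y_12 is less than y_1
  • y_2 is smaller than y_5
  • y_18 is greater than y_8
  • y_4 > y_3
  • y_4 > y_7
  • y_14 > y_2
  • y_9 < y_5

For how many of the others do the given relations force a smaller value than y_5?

7

The elements the relations force below y_5 are y_9, y_2, y_8, y_12, y_19, y_3, y_13 — no chain reaches any other.
That is 7.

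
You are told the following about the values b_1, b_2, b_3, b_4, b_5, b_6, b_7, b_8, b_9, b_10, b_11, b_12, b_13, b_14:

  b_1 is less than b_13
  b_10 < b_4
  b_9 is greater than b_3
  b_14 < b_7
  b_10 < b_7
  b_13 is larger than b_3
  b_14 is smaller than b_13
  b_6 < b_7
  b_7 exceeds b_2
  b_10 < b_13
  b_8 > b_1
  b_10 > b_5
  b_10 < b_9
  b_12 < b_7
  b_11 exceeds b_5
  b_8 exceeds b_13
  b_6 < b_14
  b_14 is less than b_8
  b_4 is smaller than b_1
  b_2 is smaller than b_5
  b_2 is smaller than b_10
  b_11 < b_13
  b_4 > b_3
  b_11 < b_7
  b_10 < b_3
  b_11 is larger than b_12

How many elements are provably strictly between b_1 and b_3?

1

The relations place b_3 below b_1. An element lies strictly between them when it is forced above b_3 and also forced below b_1.
Above b_3: {b_4, b_13, b_8, b_9}. Below b_1: {b_2, b_5, b_10, b_4}.
Intersection: {b_4} — 1.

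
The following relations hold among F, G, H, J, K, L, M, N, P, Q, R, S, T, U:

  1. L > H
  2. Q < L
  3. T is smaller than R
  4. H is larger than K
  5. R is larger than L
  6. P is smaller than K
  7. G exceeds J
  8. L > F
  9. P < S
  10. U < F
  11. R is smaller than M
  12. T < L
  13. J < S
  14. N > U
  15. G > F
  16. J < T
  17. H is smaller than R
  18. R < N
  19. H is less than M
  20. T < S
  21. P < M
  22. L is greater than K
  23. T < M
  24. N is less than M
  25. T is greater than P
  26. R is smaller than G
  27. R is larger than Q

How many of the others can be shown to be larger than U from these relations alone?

The elements the relations force above U are F, L, R, G, N, M — no chain reaches any other.
That is 6.

6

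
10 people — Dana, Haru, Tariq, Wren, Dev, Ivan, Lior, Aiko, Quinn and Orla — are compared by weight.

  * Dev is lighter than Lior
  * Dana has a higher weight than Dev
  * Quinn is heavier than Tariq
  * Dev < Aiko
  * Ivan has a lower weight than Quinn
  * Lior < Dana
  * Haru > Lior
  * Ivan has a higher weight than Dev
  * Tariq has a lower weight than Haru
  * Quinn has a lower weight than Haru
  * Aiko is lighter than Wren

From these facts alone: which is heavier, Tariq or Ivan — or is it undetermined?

Following every chain through Tariq: above Tariq we get Quinn, Haru.
Ivan is not reached, and no chain runs the other way from Ivan to Tariq.
So the given relations leave the order of Tariq and Ivan undetermined.

undetermined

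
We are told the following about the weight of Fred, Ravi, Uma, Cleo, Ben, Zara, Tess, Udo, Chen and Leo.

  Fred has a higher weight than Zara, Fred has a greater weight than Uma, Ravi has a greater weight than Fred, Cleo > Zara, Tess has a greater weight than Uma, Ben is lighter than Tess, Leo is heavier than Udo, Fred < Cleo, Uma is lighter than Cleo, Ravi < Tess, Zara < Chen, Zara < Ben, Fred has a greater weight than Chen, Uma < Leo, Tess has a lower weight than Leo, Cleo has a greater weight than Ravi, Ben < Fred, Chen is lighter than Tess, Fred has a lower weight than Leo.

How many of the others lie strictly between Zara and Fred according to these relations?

2

The relations place Zara below Fred. An element lies strictly between them when it is forced above Zara and also forced below Fred.
Above Zara: {Chen, Ben, Ravi, Tess, Leo, Cleo}. Below Fred: {Uma, Chen, Ben}.
Intersection: {Chen, Ben} — 2.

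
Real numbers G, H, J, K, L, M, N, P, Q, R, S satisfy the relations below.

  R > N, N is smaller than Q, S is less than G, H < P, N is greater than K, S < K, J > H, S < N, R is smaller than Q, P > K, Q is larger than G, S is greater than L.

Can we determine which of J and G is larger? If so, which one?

Following every chain through J: below J we get H.
G is not reached, and no chain runs the other way from G to J.
So the given relations leave the order of J and G undetermined.

undetermined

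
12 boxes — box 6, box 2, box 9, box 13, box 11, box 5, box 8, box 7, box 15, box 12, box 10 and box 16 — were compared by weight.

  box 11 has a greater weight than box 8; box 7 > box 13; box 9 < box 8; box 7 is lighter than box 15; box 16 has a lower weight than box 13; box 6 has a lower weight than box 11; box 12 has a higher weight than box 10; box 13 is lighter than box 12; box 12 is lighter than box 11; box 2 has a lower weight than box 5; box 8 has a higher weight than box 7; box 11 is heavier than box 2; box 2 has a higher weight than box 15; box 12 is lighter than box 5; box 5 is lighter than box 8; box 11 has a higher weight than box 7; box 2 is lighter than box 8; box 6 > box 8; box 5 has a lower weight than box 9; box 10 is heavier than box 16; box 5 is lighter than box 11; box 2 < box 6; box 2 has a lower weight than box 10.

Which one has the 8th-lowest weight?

box 5

The consecutive relations fix a unique order: box 16 < box 13 < box 7 < box 15 < box 2 < box 10 < box 12 < box 5 < box 9 < box 8 < box 6 < box 11.
The 8th smallest is box 5.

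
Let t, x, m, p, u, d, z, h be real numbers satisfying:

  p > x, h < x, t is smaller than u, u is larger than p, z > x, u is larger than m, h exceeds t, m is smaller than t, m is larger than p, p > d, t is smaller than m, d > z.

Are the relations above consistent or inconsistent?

We have m < t stated directly, yet also t < h < x < z < d < p < m by chaining the others — so t < m. Contradiction.

inconsistent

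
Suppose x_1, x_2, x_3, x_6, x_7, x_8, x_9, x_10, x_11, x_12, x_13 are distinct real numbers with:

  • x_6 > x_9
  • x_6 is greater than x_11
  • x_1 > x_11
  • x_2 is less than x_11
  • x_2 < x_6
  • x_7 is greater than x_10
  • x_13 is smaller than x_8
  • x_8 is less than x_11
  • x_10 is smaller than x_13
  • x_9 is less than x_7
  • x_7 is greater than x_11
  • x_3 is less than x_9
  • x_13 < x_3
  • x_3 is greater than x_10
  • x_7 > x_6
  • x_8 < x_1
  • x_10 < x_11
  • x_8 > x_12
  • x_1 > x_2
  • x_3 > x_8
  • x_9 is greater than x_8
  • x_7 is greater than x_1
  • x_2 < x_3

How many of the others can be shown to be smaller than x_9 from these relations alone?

6

The elements the relations force below x_9 are x_2, x_12, x_10, x_13, x_8, x_3 — no chain reaches any other.
That is 6.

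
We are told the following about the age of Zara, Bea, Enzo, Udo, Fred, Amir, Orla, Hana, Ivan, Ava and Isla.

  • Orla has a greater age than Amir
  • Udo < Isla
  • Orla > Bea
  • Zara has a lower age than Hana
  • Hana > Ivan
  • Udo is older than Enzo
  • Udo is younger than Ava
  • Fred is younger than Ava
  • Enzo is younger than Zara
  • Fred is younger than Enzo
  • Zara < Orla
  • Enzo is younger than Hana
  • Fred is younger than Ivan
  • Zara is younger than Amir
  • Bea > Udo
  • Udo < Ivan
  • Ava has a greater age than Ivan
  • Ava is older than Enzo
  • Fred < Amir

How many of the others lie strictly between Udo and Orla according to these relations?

1

Chaining upward from Udo reaches: Ivan, Bea, Hana, Isla, Ava.
Chaining downward from Orla reaches: Fred, Enzo, Zara, Bea, Amir.
Strictly between Udo and Orla are those in both lists: Bea — 1 element.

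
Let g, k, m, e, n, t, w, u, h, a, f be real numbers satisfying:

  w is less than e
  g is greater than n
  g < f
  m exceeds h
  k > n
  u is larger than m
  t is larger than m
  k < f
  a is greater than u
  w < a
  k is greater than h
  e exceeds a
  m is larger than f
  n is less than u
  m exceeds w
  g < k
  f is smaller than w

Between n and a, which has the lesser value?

n < g and g < k give n < k.
With k < f: n < g < k < f.
Then f < w extends the chain to w.
With w < m: n < g < k < f < w < m.
With m < u: n < g < k < f < w < m < u.
With u < a: n < g < k < f < w < m < u < a.
So n < a; n is the smaller of the two.

n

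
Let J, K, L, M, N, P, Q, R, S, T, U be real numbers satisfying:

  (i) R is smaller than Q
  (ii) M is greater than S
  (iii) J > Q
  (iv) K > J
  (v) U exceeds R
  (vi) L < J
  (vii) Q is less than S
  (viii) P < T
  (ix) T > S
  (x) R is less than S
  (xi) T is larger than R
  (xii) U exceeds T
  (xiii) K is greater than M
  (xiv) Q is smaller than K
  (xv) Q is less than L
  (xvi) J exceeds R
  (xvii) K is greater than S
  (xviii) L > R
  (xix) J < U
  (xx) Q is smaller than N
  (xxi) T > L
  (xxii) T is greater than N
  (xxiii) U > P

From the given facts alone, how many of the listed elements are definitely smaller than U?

From U the given relations immediately reach R, P, J, T.
From those, Q, N, L, S — 8 in total.
Nothing else is reachable below U; 8 in all.

8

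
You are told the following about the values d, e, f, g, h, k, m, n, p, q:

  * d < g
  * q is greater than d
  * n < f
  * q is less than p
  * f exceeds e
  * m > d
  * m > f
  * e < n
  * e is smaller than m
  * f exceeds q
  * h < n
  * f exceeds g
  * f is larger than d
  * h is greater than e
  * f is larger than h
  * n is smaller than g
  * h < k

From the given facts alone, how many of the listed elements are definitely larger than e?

Directly above e: h, n, f, m.
One step further: g, k (6 so far).
Nothing else is reachable above e; 6 in all.

6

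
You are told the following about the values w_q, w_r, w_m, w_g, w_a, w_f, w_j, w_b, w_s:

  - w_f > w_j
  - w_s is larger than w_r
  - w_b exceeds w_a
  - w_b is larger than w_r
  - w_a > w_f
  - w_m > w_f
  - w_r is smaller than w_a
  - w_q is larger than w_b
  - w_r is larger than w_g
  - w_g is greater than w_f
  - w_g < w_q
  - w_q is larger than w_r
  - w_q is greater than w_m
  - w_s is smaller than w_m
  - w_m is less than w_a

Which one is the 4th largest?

w_m

Piecing the relations together gives one ordering: w_j < w_f < w_g < w_r < w_s < w_m < w_a < w_b < w_q.
The 4th largest is w_m.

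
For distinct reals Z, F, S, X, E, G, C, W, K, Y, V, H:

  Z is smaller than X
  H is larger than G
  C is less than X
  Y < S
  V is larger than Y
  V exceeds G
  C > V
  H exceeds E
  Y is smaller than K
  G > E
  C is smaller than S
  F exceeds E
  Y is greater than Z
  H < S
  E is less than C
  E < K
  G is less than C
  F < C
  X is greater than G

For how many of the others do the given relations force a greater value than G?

5

From G the given relations immediately reach V, H, C, X.
From those, S — 5 in total.
Nothing else is reachable above G; 5 in all.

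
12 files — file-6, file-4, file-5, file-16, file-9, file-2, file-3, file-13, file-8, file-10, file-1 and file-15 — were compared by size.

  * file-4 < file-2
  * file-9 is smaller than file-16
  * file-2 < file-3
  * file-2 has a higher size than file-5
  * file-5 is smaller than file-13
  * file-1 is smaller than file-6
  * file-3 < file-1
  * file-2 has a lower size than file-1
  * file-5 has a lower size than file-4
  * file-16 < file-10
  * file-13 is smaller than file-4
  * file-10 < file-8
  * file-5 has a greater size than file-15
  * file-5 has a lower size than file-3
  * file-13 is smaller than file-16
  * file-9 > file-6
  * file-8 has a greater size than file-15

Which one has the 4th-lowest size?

file-4

Piecing the relations together gives one ordering: file-15 < file-5 < file-13 < file-4 < file-2 < file-3 < file-1 < file-6 < file-9 < file-16 < file-10 < file-8.
The 4th smallest is file-4.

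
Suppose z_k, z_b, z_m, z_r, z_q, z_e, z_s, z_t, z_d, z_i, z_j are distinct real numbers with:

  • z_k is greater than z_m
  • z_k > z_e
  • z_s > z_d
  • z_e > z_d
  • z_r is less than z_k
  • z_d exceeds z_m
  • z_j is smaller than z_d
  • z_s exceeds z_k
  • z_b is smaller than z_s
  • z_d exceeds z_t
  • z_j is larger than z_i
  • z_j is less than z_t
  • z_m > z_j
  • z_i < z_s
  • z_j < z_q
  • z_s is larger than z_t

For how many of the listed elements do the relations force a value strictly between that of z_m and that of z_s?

The relations place z_m below z_s. An element lies strictly between them when it is forced above z_m and also forced below z_s.
Above z_m: {z_d, z_e, z_k}. Below z_s: {z_i, z_j, z_b, z_r, z_t, z_d, z_e, z_k}.
Intersection: {z_d, z_e, z_k} — 3.

3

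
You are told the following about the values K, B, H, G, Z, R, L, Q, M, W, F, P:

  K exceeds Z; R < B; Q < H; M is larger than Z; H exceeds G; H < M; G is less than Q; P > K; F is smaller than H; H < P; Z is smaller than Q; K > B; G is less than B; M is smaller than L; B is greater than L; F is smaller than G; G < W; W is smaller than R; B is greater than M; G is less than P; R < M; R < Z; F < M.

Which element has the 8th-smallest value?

The consecutive relations fix a unique order: F < G < W < R < Z < Q < H < M < L < B < K < P.
Counting 8 from the smallest end gives M.

M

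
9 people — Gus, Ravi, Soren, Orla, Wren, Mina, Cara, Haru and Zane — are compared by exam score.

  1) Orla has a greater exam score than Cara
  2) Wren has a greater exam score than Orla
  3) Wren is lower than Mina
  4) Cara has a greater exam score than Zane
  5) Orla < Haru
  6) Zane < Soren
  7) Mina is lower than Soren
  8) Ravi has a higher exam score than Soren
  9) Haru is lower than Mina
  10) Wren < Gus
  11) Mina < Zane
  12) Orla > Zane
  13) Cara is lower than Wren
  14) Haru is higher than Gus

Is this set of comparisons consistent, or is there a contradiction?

inconsistent

Chaining the given relations yields Zane < Cara < Orla < Wren < Gus < Haru < Mina, so Zane < Mina. But one relation states Mina < Zane. These cannot both hold.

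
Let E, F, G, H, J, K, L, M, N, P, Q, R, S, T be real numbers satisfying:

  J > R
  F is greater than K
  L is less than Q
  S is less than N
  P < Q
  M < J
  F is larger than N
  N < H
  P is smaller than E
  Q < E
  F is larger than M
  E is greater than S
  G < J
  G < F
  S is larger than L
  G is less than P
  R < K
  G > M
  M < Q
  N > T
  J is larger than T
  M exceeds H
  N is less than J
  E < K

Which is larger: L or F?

The relevant relations are L < S; S < N; N < H; H < M; M < G; G < P; P < Q; Q < E; E < K; K < F.
Together: L < S < N < H < M < G < P < Q < E < K < F.
So L < F; F is the larger of the two.

F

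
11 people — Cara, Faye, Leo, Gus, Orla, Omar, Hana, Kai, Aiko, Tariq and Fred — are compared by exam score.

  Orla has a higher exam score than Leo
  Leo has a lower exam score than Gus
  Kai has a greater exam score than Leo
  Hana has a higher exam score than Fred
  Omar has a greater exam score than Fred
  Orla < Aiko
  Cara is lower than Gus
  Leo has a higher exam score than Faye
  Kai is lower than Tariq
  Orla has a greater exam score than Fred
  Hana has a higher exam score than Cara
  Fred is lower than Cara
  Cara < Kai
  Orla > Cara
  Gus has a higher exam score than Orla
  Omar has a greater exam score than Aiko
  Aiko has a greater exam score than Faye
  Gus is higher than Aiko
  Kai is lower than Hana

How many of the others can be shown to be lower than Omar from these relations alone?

Directly below Omar: Fred, Aiko.
One step further: Faye, Orla (4 so far).
One step further: Leo, Cara (6 so far).
Nothing else is reachable below Omar; 6 in all.

6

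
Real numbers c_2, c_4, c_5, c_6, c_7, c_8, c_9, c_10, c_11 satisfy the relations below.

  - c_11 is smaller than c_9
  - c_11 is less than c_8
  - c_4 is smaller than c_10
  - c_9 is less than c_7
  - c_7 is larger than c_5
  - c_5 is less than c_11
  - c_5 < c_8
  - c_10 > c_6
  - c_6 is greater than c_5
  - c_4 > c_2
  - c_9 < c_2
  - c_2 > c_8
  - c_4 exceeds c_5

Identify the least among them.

Chaining upward from c_5: directly above it, c_11, c_6, c_8, c_7, c_4; then c_9, c_2, c_10.
That covers every other element, and nothing is given below c_5, so c_5 is the least.

c_5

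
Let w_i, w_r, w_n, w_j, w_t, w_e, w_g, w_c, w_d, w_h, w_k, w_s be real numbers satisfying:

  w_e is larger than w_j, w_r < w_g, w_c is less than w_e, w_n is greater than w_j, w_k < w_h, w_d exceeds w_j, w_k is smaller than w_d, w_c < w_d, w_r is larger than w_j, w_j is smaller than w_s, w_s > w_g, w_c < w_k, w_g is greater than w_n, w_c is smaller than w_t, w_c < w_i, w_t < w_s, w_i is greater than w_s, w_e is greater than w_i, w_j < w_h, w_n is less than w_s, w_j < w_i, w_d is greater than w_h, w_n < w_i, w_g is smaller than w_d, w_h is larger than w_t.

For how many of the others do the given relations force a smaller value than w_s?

Directly below w_s: w_j, w_n, w_t, w_g.
One step further: w_c, w_r (6 so far).
Nothing else is reachable below w_s; 6 in all.

6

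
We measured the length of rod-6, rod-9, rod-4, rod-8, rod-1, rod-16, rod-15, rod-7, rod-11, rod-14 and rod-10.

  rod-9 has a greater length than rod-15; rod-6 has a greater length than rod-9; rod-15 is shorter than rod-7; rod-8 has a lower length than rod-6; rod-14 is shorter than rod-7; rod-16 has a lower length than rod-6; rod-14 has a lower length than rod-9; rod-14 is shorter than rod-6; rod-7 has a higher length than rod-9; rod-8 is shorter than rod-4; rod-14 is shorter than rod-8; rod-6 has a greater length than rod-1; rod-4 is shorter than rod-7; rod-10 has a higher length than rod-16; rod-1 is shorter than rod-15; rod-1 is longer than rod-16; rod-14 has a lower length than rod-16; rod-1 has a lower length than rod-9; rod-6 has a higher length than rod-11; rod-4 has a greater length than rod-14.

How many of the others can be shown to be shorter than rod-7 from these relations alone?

7

From rod-7 the given relations immediately reach rod-14, rod-4, rod-15, rod-9.
From those, rod-8, rod-1 — 6 in total.
From those, rod-16 — 7 in total.
Nothing else is reachable below rod-7; 7 in all.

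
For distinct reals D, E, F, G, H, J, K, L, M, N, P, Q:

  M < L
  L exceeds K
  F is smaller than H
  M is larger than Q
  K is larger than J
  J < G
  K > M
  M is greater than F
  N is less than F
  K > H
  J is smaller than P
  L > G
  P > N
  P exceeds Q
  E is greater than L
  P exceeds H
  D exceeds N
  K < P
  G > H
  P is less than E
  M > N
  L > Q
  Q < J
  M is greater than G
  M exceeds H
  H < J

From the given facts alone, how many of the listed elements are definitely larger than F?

The elements the relations force above F are H, J, G, M, K, L, P, E — no chain reaches any other.
That is 8.

8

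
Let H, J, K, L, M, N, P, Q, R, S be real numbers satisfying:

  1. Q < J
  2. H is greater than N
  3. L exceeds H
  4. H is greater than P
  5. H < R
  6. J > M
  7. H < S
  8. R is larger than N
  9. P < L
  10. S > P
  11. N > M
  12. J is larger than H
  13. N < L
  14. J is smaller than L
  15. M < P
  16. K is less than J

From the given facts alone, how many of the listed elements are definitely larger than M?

7

Directly above M: P, N, J.
One step further: H, S, L, R (7 so far).
Nothing else is reachable above M; 7 in all.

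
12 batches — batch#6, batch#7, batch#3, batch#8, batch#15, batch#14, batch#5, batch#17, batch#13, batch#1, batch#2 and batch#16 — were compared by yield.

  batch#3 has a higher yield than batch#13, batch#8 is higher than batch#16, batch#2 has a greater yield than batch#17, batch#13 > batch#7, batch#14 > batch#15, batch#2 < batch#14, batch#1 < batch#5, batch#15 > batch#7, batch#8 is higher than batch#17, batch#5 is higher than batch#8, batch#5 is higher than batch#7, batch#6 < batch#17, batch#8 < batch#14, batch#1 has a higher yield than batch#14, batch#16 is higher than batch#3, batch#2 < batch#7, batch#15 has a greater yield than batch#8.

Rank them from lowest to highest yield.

Nothing is placed below batch#6, so it is least; from there batch#6 < batch#17; batch#17 < batch#2; batch#2 < batch#7; batch#7 < batch#13; batch#13 < batch#3; batch#3 < batch#16; batch#16 < batch#8; batch#8 < batch#15; batch#15 < batch#14; batch#14 < batch#1; batch#1 < batch#5, each given directly.

batch#6 < batch#17 < batch#2 < batch#7 < batch#13 < batch#3 < batch#16 < batch#8 < batch#15 < batch#14 < batch#1 < batch#5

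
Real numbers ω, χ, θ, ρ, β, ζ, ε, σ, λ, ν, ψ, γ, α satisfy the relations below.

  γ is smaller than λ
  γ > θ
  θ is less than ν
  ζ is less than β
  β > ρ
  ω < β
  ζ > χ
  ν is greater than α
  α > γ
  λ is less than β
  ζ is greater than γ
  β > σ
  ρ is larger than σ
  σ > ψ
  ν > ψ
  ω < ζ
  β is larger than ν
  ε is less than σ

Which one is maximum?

Chaining downward from β: directly below it, ω, σ, λ, ρ, ν, ζ; then θ, γ, ε, ψ, χ, α.
That covers every other element, and nothing is given above β, so β is the maximum.

β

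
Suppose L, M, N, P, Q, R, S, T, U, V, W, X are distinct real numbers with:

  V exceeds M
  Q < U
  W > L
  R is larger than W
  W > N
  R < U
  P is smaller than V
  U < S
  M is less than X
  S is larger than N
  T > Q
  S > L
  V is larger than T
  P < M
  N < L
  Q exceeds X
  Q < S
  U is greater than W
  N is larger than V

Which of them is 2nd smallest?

M

Piecing the relations together gives one ordering: P < M < X < Q < T < V < N < L < W < R < U < S.
The 2nd smallest is M.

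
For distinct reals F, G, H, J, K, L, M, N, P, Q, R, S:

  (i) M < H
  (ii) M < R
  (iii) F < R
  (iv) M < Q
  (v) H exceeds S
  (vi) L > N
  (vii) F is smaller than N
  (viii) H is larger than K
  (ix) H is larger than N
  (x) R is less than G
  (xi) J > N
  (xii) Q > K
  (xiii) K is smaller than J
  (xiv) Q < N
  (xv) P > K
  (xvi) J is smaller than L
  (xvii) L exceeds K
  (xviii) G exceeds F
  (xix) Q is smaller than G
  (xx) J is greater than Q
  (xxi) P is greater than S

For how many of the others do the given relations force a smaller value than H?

6

Directly below H: M, K, S, N.
One step further: F, Q (6 so far).
No other element is forced below H by the given relations, so the count is 6.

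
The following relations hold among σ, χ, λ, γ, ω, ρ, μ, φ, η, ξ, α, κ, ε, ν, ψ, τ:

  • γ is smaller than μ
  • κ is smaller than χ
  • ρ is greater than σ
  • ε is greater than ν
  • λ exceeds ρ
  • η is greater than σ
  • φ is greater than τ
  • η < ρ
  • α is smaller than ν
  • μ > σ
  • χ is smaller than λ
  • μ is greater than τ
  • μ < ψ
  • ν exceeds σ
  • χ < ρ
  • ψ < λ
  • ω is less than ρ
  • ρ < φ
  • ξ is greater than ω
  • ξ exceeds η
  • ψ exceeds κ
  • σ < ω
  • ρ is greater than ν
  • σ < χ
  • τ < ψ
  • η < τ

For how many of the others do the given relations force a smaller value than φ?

9

Directly below φ: τ, ρ.
One step further: σ, η, χ, ω, ν (7 so far).
One step further: α, κ (9 so far).
No other element is forced below φ by the given relations, so the count is 9.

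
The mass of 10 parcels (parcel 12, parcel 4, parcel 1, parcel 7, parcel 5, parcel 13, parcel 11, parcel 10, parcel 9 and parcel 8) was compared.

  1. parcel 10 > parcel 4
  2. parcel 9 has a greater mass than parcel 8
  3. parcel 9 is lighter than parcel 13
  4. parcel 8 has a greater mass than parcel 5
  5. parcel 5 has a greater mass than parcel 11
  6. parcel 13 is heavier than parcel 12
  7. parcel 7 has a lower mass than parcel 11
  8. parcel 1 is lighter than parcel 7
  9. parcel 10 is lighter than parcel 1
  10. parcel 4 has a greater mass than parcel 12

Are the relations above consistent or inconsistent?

The single ordering parcel 12 < parcel 4 < parcel 10 < parcel 1 < parcel 7 < parcel 11 < parcel 5 < parcel 8 < parcel 9 < parcel 13 satisfies every listed relation, so no contradiction arises.

consistent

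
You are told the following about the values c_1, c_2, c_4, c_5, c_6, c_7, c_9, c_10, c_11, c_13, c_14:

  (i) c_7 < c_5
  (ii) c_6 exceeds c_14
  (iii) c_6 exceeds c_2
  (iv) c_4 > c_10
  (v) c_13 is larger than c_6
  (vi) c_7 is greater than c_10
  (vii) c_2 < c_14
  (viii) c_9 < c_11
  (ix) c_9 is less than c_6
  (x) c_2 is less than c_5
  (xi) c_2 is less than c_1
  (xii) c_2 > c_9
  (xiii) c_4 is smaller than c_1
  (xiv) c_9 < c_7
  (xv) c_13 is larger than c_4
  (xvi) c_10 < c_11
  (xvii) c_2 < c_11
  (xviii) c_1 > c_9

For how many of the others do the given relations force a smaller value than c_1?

The elements the relations force below c_1 are c_9, c_10, c_2, c_4 — no chain reaches any other.
That is 4.

4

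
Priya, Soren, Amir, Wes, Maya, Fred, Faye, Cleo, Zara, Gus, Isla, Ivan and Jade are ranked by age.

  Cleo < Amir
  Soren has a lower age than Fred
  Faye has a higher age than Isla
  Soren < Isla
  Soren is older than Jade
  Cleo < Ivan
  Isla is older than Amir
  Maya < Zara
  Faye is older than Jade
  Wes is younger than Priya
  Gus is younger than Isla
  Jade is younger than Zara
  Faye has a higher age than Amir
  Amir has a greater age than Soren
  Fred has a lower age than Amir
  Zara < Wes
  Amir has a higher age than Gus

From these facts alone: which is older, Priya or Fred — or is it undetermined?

undetermined

Following every chain through Fred: above Fred we get Amir, Isla, Faye; below Fred we get Jade, Soren.
Priya is not reached, and no chain runs the other way from Priya to Fred.
So the given relations leave the order of Fred and Priya undetermined.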